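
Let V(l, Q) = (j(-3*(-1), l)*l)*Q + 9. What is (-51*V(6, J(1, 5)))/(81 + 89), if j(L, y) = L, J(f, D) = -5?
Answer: 243/10 ≈ 24.300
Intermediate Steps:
V(l, Q) = 9 + 3*Q*l (V(l, Q) = ((-3*(-1))*l)*Q + 9 = (3*l)*Q + 9 = 3*Q*l + 9 = 9 + 3*Q*l)
(-51*V(6, J(1, 5)))/(81 + 89) = (-51*(9 + 3*(-5)*6))/(81 + 89) = -51*(9 - 90)/170 = -51*(-81)*(1/170) = 4131*(1/170) = 243/10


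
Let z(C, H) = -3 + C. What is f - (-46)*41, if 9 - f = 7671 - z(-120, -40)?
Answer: -5899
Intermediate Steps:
f = -7785 (f = 9 - (7671 - (-3 - 120)) = 9 - (7671 - 1*(-123)) = 9 - (7671 + 123) = 9 - 1*7794 = 9 - 7794 = -7785)
f - (-46)*41 = -7785 - (-46)*41 = -7785 - 1*(-1886) = -7785 + 1886 = -5899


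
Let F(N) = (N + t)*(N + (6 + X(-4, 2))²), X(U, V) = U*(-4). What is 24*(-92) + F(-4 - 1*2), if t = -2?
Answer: -6032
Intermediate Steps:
X(U, V) = -4*U
F(N) = (-2 + N)*(484 + N) (F(N) = (N - 2)*(N + (6 - 4*(-4))²) = (-2 + N)*(N + (6 + 16)²) = (-2 + N)*(N + 22²) = (-2 + N)*(N + 484) = (-2 + N)*(484 + N))
24*(-92) + F(-4 - 1*2) = 24*(-92) + (-968 + (-4 - 1*2)² + 482*(-4 - 1*2)) = -2208 + (-968 + (-4 - 2)² + 482*(-4 - 2)) = -2208 + (-968 + (-6)² + 482*(-6)) = -2208 + (-968 + 36 - 2892) = -2208 - 3824 = -6032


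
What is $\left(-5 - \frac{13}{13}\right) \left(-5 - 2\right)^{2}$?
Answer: $-294$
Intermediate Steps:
$\left(-5 - \frac{13}{13}\right) \left(-5 - 2\right)^{2} = \left(-5 - 1\right) \left(-7\right)^{2} = \left(-5 - 1\right) 49 = \left(-6\right) 49 = -294$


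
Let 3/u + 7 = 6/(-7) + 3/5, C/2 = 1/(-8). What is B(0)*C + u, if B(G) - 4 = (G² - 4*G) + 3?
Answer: -1099/508 ≈ -2.1634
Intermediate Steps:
C = -¼ (C = 2/(-8) = 2*(-⅛) = -¼ ≈ -0.25000)
B(G) = 7 + G² - 4*G (B(G) = 4 + ((G² - 4*G) + 3) = 4 + (3 + G² - 4*G) = 7 + G² - 4*G)
u = -105/254 (u = 3/(-7 + (6/(-7) + 3/5)) = 3/(-7 + (6*(-⅐) + 3*(⅕))) = 3/(-7 + (-6/7 + ⅗)) = 3/(-7 - 9/35) = 3/(-254/35) = 3*(-35/254) = -105/254 ≈ -0.41339)
B(0)*C + u = (7 + 0² - 4*0)*(-¼) - 105/254 = (7 + 0 + 0)*(-¼) - 105/254 = 7*(-¼) - 105/254 = -7/4 - 105/254 = -1099/508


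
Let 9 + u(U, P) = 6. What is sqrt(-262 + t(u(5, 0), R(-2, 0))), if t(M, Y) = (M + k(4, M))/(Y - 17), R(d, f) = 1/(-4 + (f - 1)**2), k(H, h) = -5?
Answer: 10*I*sqrt(442)/13 ≈ 16.172*I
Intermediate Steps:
u(U, P) = -3 (u(U, P) = -9 + 6 = -3)
R(d, f) = 1/(-4 + (-1 + f)**2)
t(M, Y) = (-5 + M)/(-17 + Y) (t(M, Y) = (M - 5)/(Y - 17) = (-5 + M)/(-17 + Y))
sqrt(-262 + t(u(5, 0), R(-2, 0))) = sqrt(-262 + (-5 - 3)/(-17 + 1/(-4 + (-1 + 0)**2))) = sqrt(-262 - 8/(-17 + 1/(-4 + (-1)**2))) = sqrt(-262 - 8/(-17 + 1/(-4 + 1))) = sqrt(-262 - 8/(-17 + 1/(-3))) = sqrt(-262 - 8/(-17 - 1/3)) = sqrt(-262 - 8/(-52/3)) = sqrt(-262 - 3/52*(-8)) = sqrt(-262 + 6/13) = sqrt(-3400/13) = 10*I*sqrt(442)/13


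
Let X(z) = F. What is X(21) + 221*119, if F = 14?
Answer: 26313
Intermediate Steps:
X(z) = 14
X(21) + 221*119 = 14 + 221*119 = 14 + 26299 = 26313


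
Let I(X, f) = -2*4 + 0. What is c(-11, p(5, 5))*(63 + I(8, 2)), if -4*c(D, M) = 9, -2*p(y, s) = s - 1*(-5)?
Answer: -495/4 ≈ -123.75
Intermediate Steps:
p(y, s) = -5/2 - s/2 (p(y, s) = -(s - 1*(-5))/2 = -(s + 5)/2 = -(5 + s)/2 = -5/2 - s/2)
c(D, M) = -9/4 (c(D, M) = -¼*9 = -9/4)
I(X, f) = -8 (I(X, f) = -8 + 0 = -8)
c(-11, p(5, 5))*(63 + I(8, 2)) = -9*(63 - 8)/4 = -9/4*55 = -495/4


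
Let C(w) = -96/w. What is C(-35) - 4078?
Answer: -142634/35 ≈ -4075.3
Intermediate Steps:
C(-35) - 4078 = -96/(-35) - 4078 = -96*(-1/35) - 4078 = 96/35 - 4078 = -142634/35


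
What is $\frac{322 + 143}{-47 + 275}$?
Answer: $\frac{155}{76} \approx 2.0395$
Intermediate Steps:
$\frac{322 + 143}{-47 + 275} = \frac{465}{228} = 465 \cdot \frac{1}{228} = \frac{155}{76}$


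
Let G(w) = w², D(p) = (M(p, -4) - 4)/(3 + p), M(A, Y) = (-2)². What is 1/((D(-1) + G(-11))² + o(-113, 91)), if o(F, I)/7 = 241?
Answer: 1/16328 ≈ 6.1244e-5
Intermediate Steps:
o(F, I) = 1687 (o(F, I) = 7*241 = 1687)
M(A, Y) = 4
D(p) = 0 (D(p) = (4 - 4)/(3 + p) = 0/(3 + p) = 0)
1/((D(-1) + G(-11))² + o(-113, 91)) = 1/((0 + (-11)²)² + 1687) = 1/((0 + 121)² + 1687) = 1/(121² + 1687) = 1/(14641 + 1687) = 1/16328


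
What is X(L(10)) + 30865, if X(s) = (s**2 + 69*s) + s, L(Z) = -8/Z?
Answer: 770241/25 ≈ 30810.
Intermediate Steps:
X(s) = s**2 + 70*s
X(L(10)) + 30865 = (-8/10)*(70 - 8/10) + 30865 = (-8*1/10)*(70 - 8*1/10) + 30865 = -4*(70 - 4/5)/5 + 30865 = -4/5*346/5 + 30865 = -1384/25 + 30865 = 770241/25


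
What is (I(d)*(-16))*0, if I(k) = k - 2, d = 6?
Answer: 0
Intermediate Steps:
I(k) = -2 + k
(I(d)*(-16))*0 = ((-2 + 6)*(-16))*0 = (4*(-16))*0 = -64*0 = 0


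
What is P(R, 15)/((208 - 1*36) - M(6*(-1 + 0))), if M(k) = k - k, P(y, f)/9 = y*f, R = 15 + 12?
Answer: 3645/172 ≈ 21.192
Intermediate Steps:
R = 27
P(y, f) = 9*f*y (P(y, f) = 9*(y*f) = 9*(f*y) = 9*f*y)
M(k) = 0
P(R, 15)/((208 - 1*36) - M(6*(-1 + 0))) = (9*15*27)/((208 - 1*36) - 1*0) = 3645/((208 - 36) + 0) = 3645/(172 + 0) = 3645/172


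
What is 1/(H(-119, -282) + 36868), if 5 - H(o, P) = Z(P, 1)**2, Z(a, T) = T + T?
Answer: 1/36869 ≈ 2.7123e-5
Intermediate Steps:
Z(a, T) = 2*T
H(o, P) = 1 (H(o, P) = 5 - (2*1)**2 = 5 - 1*2**2 = 5 - 1*4 = 5 - 4 = 1)
1/(H(-119, -282) + 36868) = 1/(1 + 36868) = 1/36869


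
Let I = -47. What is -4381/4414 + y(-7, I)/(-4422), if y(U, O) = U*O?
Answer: -5206247/4879677 ≈ -1.0669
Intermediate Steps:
y(U, O) = O*U
-4381/4414 + y(-7, I)/(-4422) = -4381/4414 - 47*(-7)/(-4422) = -4381*1/4414 + 329*(-1/4422) = -4381/4414 - 329/4422 = -5206247/4879677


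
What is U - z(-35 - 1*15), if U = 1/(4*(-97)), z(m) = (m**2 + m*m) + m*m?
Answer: -2910001/388 ≈ -7500.0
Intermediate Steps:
z(m) = 3*m**2 (z(m) = (m**2 + m**2) + m**2 = 2*m**2 + m**2 = 3*m**2)
U = -1/388 (U = 1/(-388) = -1/388 ≈ -0.0025773)
U - z(-35 - 1*15) = -1/388 - 3*(-35 - 1*15)**2 = -1/388 - 3*(-35 - 15)**2 = -1/388 - 3*(-50)**2 = -1/388 - 3*2500 = -1/388 - 1*7500 = -1/388 - 7500 = -2910001/388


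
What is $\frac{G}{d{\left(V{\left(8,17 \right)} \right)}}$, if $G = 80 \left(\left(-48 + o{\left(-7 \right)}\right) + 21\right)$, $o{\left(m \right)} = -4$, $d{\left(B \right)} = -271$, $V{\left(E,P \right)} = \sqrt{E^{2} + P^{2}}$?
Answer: $\frac{2480}{271} \approx 9.1513$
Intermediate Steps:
$G = -2480$ ($G = 80 \left(\left(-48 - 4\right) + 21\right) = 80 \left(-52 + 21\right) = 80 \left(-31\right) = -2480$)
$\frac{G}{d{\left(V{\left(8,17 \right)} \right)}} = - \frac{2480}{-271} = \left(-2480\right) \left(- \frac{1}{271}\right) = \frac{2480}{271}$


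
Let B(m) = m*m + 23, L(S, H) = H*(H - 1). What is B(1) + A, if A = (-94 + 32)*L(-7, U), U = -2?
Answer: -348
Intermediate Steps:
L(S, H) = H*(-1 + H)
B(m) = 23 + m² (B(m) = m² + 23 = 23 + m²)
A = -372 (A = (-94 + 32)*(-2*(-1 - 2)) = -(-124)*(-3) = -62*6 = -372)
B(1) + A = (23 + 1²) - 372 = (23 + 1) - 372 = 24 - 372 = -348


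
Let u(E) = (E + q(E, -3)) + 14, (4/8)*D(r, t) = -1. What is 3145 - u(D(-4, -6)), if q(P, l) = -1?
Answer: 3134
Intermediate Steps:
D(r, t) = -2 (D(r, t) = 2*(-1) = -2)
u(E) = 13 + E (u(E) = (E - 1) + 14 = (-1 + E) + 14 = 13 + E)
3145 - u(D(-4, -6)) = 3145 - (13 - 2) = 3145 - 1*11 = 3145 - 11 = 3134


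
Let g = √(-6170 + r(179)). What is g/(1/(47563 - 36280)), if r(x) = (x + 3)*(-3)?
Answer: 22566*I*√1679 ≈ 9.2466e+5*I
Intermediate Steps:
r(x) = -9 - 3*x (r(x) = (3 + x)*(-3) = -9 - 3*x)
g = 2*I*√1679 (g = √(-6170 + (-9 - 3*179)) = √(-6170 + (-9 - 537)) = √(-6170 - 546) = √(-6716) = 2*I*√1679 ≈ 81.951*I)
g/(1/(47563 - 36280)) = (2*I*√1679)/(1/(47563 - 36280)) = (2*I*√1679)/(1/11283) = (2*I*√1679)*11283 = 22566*I*√1679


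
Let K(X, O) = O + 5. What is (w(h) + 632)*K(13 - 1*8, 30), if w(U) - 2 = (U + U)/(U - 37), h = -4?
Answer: 910070/41 ≈ 22197.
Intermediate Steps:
K(X, O) = 5 + O
w(U) = 2 + 2*U/(-37 + U) (w(U) = 2 + (U + U)/(U - 37) = 2 + (2*U)/(-37 + U) = 2 + 2*U/(-37 + U))
(w(h) + 632)*K(13 - 1*8, 30) = (2*(-37 + 2*(-4))/(-37 - 4) + 632)*(5 + 30) = (2*(-37 - 8)/(-41) + 632)*35 = (2*(-1/41)*(-45) + 632)*35 = (90/41 + 632)*35 = (26002/41)*35 = 910070/41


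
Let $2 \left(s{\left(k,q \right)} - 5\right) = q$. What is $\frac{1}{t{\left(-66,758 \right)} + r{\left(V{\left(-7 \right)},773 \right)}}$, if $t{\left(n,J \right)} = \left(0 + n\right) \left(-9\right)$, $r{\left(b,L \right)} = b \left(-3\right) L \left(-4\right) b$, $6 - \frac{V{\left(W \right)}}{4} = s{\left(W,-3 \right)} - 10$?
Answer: $\frac{1}{23190594} \approx 4.3121 \cdot 10^{-8}$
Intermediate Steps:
$s{\left(k,q \right)} = 5 + \frac{q}{2}$
$V{\left(W \right)} = 50$ ($V{\left(W \right)} = 24 - 4 \left(\left(5 + \frac{1}{2} \left(-3\right)\right) - 10\right) = 24 - 4 \left(\left(5 - \frac{3}{2}\right) - 10\right) = 24 - 4 \left(\frac{7}{2} - 10\right) = 24 - -26 = 24 + 26 = 50$)
$r{\left(b,L \right)} = 12 L b^{2}$ ($r{\left(b,L \right)} = - 3 b L \left(-4\right) b = - 3 L b \left(-4\right) b = 12 L b b = 12 L b^{2}$)
$t{\left(n,J \right)} = - 9 n$ ($t{\left(n,J \right)} = n \left(-9\right) = - 9 n$)
$\frac{1}{t{\left(-66,758 \right)} + r{\left(V{\left(-7 \right)},773 \right)}} = \frac{1}{\left(-9\right) \left(-66\right) + 12 \cdot 773 \cdot 50^{2}} = \frac{1}{594 + 12 \cdot 773 \cdot 2500} = \frac{1}{594 + 23190000} = \frac{1}{23190594}$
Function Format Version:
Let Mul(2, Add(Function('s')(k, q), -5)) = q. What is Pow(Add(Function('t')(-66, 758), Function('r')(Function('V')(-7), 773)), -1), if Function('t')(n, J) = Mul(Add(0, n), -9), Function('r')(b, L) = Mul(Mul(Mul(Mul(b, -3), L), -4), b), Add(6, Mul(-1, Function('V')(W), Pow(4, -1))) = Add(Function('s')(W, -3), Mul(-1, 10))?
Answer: Rational(1, 23190594) ≈ 4.3121e-8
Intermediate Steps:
Function('s')(k, q) = Add(5, Mul(Rational(1, 2), q))
Function('V')(W) = 50 (Function('V')(W) = Add(24, Mul(-4, Add(Add(5, Mul(Rational(1, 2), -3)), Mul(-1, 10)))) = Add(24, Mul(-4, Add(Add(5, Rational(-3, 2)), -10))) = Add(24, Mul(-4, Add(Rational(7, 2), -10))) = Add(24, Mul(-4, Rational(-13, 2))) = Add(24, 26) = 50)
Function('r')(b, L) = Mul(12, L, Pow(b, 2)) (Function('r')(b, L) = Mul(Mul(Mul(Mul(-3, b), L), -4), b) = Mul(Mul(Mul(-3, L, b), -4), b) = Mul(Mul(12, L, b), b) = Mul(12, L, Pow(b, 2)))
Function('t')(n, J) = Mul(-9, n) (Function('t')(n, J) = Mul(n, -9) = Mul(-9, n))
Pow(Add(Function('t')(-66, 758), Function('r')(Function('V')(-7), 773)), -1) = Pow(Add(Mul(-9, -66), Mul(12, 773, Pow(50, 2))), -1) = Pow(Add(594, Mul(12, 773, 2500)), -1) = Pow(Add(594, 23190000), -1) = Pow(23190594, -1) = Rational(1, 23190594)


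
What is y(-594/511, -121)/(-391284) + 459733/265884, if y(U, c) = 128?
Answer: 14987677835/8669679588 ≈ 1.7287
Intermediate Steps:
y(-594/511, -121)/(-391284) + 459733/265884 = 128/(-391284) + 459733/265884 = 128*(-1/391284) + 459733*(1/265884) = -32/97821 + 459733/265884 = 14987677835/8669679588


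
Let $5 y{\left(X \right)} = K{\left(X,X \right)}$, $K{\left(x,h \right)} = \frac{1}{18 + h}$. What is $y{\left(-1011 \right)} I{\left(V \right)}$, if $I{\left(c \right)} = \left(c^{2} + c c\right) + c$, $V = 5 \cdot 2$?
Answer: $- \frac{14}{331} \approx -0.042296$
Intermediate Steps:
$y{\left(X \right)} = \frac{1}{5 \left(18 + X\right)}$
$V = 10$
$I{\left(c \right)} = c + 2 c^{2}$ ($I{\left(c \right)} = \left(c^{2} + c^{2}\right) + c = 2 c^{2} + c = c + 2 c^{2}$)
$y{\left(-1011 \right)} I{\left(V \right)} = \frac{1}{5 \left(18 - 1011\right)} 10 \left(1 + 2 \cdot 10\right) = \frac{1}{5 \left(-993\right)} 10 \left(1 + 20\right) = \frac{1}{5} \left(- \frac{1}{993}\right) 10 \cdot 21 = \left(- \frac{1}{4965}\right) 210 = - \frac{14}{331}$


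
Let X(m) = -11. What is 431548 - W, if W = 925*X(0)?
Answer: 441723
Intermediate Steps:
W = -10175 (W = 925*(-11) = -10175)
431548 - W = 431548 - 1*(-10175) = 431548 + 10175 = 441723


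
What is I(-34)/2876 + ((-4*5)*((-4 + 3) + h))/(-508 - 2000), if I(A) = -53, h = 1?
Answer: -53/2876 ≈ -0.018428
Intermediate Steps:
I(-34)/2876 + ((-4*5)*((-4 + 3) + h))/(-508 - 2000) = -53/2876 + ((-4*5)*((-4 + 3) + 1))/(-508 - 2000) = -53*1/2876 - 20*(-1 + 1)/(-2508) = -53/2876 - 20*0*(-1/2508) = -53/2876 + 0*(-1/2508) = -53/2876 + 0 = -53/2876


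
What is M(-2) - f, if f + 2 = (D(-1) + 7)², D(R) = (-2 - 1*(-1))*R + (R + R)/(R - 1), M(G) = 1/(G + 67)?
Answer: -5134/65 ≈ -78.985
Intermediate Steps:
M(G) = 1/(67 + G)
D(R) = -R + 2*R/(-1 + R) (D(R) = (-2 + 1)*R + (2*R)/(-1 + R) = -R + 2*R/(-1 + R))
f = 79 (f = -2 + (-(3 - 1*(-1))/(-1 - 1) + 7)² = -2 + (-1*(3 + 1)/(-2) + 7)² = -2 + (-1*(-½)*4 + 7)² = -2 + (2 + 7)² = -2 + 9² = -2 + 81 = 79)
M(-2) - f = 1/(67 - 2) - 1*79 = 1/65 - 79 = -5134/65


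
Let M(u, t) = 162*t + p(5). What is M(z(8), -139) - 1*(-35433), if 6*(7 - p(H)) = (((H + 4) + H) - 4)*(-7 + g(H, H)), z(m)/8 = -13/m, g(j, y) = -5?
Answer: 12942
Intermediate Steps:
z(m) = -104/m (z(m) = 8*(-13/m) = -104/m)
p(H) = 7 + 4*H (p(H) = 7 - (((H + 4) + H) - 4)*(-7 - 5)/6 = 7 - (((4 + H) + H) - 4)*(-12)/6 = 7 - ((4 + 2*H) - 4)*(-12)/6 = 7 - 2*H*(-12)/6 = 7 - (-4)*H = 7 + 4*H)
M(u, t) = 27 + 162*t (M(u, t) = 162*t + (7 + 4*5) = 162*t + (7 + 20) = 162*t + 27 = 27 + 162*t)
M(z(8), -139) - 1*(-35433) = (27 + 162*(-139)) - 1*(-35433) = (27 - 22518) + 35433 = -22491 + 35433 = 12942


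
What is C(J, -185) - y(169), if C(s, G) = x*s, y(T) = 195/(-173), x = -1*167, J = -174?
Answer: 5027229/173 ≈ 29059.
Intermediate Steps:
x = -167
y(T) = -195/173 (y(T) = 195*(-1/173) = -195/173)
C(s, G) = -167*s
C(J, -185) - y(169) = -167*(-174) - 1*(-195/173) = 29058 + 195/173 = 5027229/173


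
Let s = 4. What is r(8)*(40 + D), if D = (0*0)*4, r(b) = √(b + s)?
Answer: 80*√3 ≈ 138.56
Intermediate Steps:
r(b) = √(4 + b) (r(b) = √(b + 4) = √(4 + b))
D = 0 (D = 0*4 = 0)
r(8)*(40 + D) = √(4 + 8)*(40 + 0) = √12*40 = (2*√3)*40 = 80*√3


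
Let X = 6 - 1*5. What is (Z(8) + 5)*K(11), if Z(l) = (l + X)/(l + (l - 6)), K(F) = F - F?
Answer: 0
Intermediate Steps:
X = 1 (X = 6 - 5 = 1)
K(F) = 0
Z(l) = (1 + l)/(-6 + 2*l) (Z(l) = (l + 1)/(l + (l - 6)) = (1 + l)/(l + (-6 + l)) = (1 + l)/(-6 + 2*l))
(Z(8) + 5)*K(11) = ((1 + 8)/(2*(-3 + 8)) + 5)*0 = ((½)*9/5 + 5)*0 = ((½)*(⅕)*9 + 5)*0 = (9/10 + 5)*0 = (59/10)*0 = 0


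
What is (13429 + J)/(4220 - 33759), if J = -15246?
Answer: 1817/29539 ≈ 0.061512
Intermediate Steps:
(13429 + J)/(4220 - 33759) = (13429 - 15246)/(4220 - 33759) = -1817/(-29539) = -1817*(-1/29539) = 1817/29539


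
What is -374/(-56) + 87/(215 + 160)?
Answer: 24187/3500 ≈ 6.9106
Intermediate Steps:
-374/(-56) + 87/(215 + 160) = -374*(-1/56) + 87/375 = 187/28 + 87*(1/375) = 187/28 + 29/125 = 24187/3500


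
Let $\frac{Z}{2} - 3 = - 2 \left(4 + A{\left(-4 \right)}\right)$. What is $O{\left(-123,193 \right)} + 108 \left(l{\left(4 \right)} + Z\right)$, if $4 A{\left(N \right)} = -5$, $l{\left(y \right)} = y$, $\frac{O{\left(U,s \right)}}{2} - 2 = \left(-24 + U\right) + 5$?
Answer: $-388$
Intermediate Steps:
$O{\left(U,s \right)} = -34 + 2 U$ ($O{\left(U,s \right)} = 4 + 2 \left(\left(-24 + U\right) + 5\right) = 4 + 2 \left(-19 + U\right) = 4 + \left(-38 + 2 U\right) = -34 + 2 U$)
$A{\left(N \right)} = - \frac{5}{4}$ ($A{\left(N \right)} = \frac{1}{4} \left(-5\right) = - \frac{5}{4}$)
$Z = -5$ ($Z = 6 + 2 \left(- 2 \left(4 - \frac{5}{4}\right)\right) = 6 + 2 \left(\left(-2\right) \frac{11}{4}\right) = 6 + 2 \left(- \frac{11}{2}\right) = 6 - 11 = -5$)
$O{\left(-123,193 \right)} + 108 \left(l{\left(4 \right)} + Z\right) = \left(-34 + 2 \left(-123\right)\right) + 108 \left(4 - 5\right) = \left(-34 - 246\right) + 108 \left(-1\right) = -280 - 108 = -388$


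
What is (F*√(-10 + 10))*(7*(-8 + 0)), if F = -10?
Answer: 0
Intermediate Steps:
(F*√(-10 + 10))*(7*(-8 + 0)) = (-10*√(-10 + 10))*(7*(-8 + 0)) = (-10*√0)*(7*(-8)) = -10*0*(-56) = 0*(-56) = 0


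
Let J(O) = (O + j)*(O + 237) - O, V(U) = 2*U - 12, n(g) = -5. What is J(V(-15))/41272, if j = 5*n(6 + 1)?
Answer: -13023/41272 ≈ -0.31554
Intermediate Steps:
V(U) = -12 + 2*U
j = -25 (j = 5*(-5) = -25)
J(O) = -O + (-25 + O)*(237 + O) (J(O) = (O - 25)*(O + 237) - O = (-25 + O)*(237 + O) - O = -O + (-25 + O)*(237 + O))
J(V(-15))/41272 = (-5925 + (-12 + 2*(-15))**2 + 211*(-12 + 2*(-15)))/41272 = (-5925 + (-12 - 30)**2 + 211*(-12 - 30))*(1/41272) = (-5925 + (-42)**2 + 211*(-42))*(1/41272) = (-5925 + 1764 - 8862)*(1/41272) = -13023*1/41272 = -13023/41272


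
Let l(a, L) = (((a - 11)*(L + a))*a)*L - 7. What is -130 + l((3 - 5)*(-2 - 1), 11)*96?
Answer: -539362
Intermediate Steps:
l(a, L) = -7 + L*a*(-11 + a)*(L + a) (l(a, L) = (((-11 + a)*(L + a))*a)*L - 7 = (a*(-11 + a)*(L + a))*L - 7 = L*a*(-11 + a)*(L + a) - 7 = -7 + L*a*(-11 + a)*(L + a))
-130 + l((3 - 5)*(-2 - 1), 11)*96 = -130 + (-7 + 11*((3 - 5)*(-2 - 1))³ + 11²*((3 - 5)*(-2 - 1))² - 11*11*((3 - 5)*(-2 - 1))² - 11*(3 - 5)*(-2 - 1)*11²)*96 = -130 + (-7 + 11*(-2*(-3))³ + 121*(-2*(-3))² - 11*11*(-2*(-3))² - 11*(-2*(-3))*121)*96 = -130 + (-7 + 11*6³ + 121*6² - 11*11*6² - 11*6*121)*96 = -130 + (-7 + 11*216 + 121*36 - 11*11*36 - 7986)*96 = -130 + (-7 + 2376 + 4356 - 4356 - 7986)*96 = -130 - 5617*96 = -130 - 539232 = -539362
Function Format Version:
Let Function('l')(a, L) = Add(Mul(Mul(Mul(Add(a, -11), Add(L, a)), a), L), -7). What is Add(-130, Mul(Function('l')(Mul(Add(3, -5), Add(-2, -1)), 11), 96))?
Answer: -539362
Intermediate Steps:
Function('l')(a, L) = Add(-7, Mul(L, a, Add(-11, a), Add(L, a))) (Function('l')(a, L) = Add(Mul(Mul(Mul(Add(-11, a), Add(L, a)), a), L), -7) = Add(Mul(Mul(a, Add(-11, a), Add(L, a)), L), -7) = Add(Mul(L, a, Add(-11, a), Add(L, a)), -7) = Add(-7, Mul(L, a, Add(-11, a), Add(L, a))))
Add(-130, Mul(Function('l')(Mul(Add(3, -5), Add(-2, -1)), 11), 96)) = Add(-130, Mul(Add(-7, Mul(11, Pow(Mul(Add(3, -5), Add(-2, -1)), 3)), Mul(Pow(11, 2), Pow(Mul(Add(3, -5), Add(-2, -1)), 2)), Mul(-11, 11, Pow(Mul(Add(3, -5), Add(-2, -1)), 2)), Mul(-11, Mul(Add(3, -5), Add(-2, -1)), Pow(11, 2))), 96)) = Add(-130, Mul(Add(-7, Mul(11, Pow(Mul(-2, -3), 3)), Mul(121, Pow(Mul(-2, -3), 2)), Mul(-11, 11, Pow(Mul(-2, -3), 2)), Mul(-11, Mul(-2, -3), 121)), 96)) = Add(-130, Mul(Add(-7, Mul(11, Pow(6, 3)), Mul(121, Pow(6, 2)), Mul(-11, 11, Pow(6, 2)), Mul(-11, 6, 121)), 96)) = Add(-130, Mul(Add(-7, Mul(11, 216), Mul(121, 36), Mul(-11, 11, 36), -7986), 96)) = Add(-130, Mul(Add(-7, 2376, 4356, -4356, -7986), 96)) = Add(-130, Mul(-5617, 96)) = Add(-130, -539232) = -539362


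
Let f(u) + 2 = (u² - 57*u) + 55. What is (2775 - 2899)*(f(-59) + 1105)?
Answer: -992248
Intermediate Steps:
f(u) = 53 + u² - 57*u (f(u) = -2 + ((u² - 57*u) + 55) = -2 + (55 + u² - 57*u) = 53 + u² - 57*u)
(2775 - 2899)*(f(-59) + 1105) = (2775 - 2899)*((53 + (-59)² - 57*(-59)) + 1105) = -124*((53 + 3481 + 3363) + 1105) = -124*(6897 + 1105) = -124*8002 = -992248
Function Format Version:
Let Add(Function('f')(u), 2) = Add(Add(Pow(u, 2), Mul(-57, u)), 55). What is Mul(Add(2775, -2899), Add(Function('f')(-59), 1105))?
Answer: -992248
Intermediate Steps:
Function('f')(u) = Add(53, Pow(u, 2), Mul(-57, u)) (Function('f')(u) = Add(-2, Add(Add(Pow(u, 2), Mul(-57, u)), 55)) = Add(-2, Add(55, Pow(u, 2), Mul(-57, u))) = Add(53, Pow(u, 2), Mul(-57, u)))
Mul(Add(2775, -2899), Add(Function('f')(-59), 1105)) = Mul(Add(2775, -2899), Add(Add(53, Pow(-59, 2), Mul(-57, -59)), 1105)) = Mul(-124, Add(Add(53, 3481, 3363), 1105)) = Mul(-124, Add(6897, 1105)) = Mul(-124, 8002) = -992248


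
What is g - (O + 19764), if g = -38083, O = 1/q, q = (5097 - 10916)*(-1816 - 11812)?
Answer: -4587344152205/79301332 ≈ -57847.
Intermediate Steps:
q = 79301332 (q = -5819*(-13628) = 79301332)
O = 1/79301332 ≈ 1.2610e-8
g - (O + 19764) = -38083 - (1/79301332 + 19764) = -38083 - 1*1567311525649/79301332 = -38083 - 1567311525649/79301332 = -4587344152205/79301332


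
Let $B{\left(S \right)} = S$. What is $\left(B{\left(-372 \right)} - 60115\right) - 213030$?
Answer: $-273517$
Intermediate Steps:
$\left(B{\left(-372 \right)} - 60115\right) - 213030 = \left(-372 - 60115\right) - 213030 = -60487 - 213030 = -273517$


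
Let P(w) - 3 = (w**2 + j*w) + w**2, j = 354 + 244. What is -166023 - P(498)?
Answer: -959838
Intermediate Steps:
j = 598
P(w) = 3 + 2*w**2 + 598*w (P(w) = 3 + ((w**2 + 598*w) + w**2) = 3 + (2*w**2 + 598*w) = 3 + 2*w**2 + 598*w)
-166023 - P(498) = -166023 - (3 + 2*498**2 + 598*498) = -166023 - (3 + 2*248004 + 297804) = -166023 - (3 + 496008 + 297804) = -166023 - 1*793815 = -166023 - 793815 = -959838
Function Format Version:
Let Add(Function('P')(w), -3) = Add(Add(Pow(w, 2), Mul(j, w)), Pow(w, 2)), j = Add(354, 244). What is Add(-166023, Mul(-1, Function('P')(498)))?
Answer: -959838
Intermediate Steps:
j = 598
Function('P')(w) = Add(3, Mul(2, Pow(w, 2)), Mul(598, w)) (Function('P')(w) = Add(3, Add(Add(Pow(w, 2), Mul(598, w)), Pow(w, 2))) = Add(3, Add(Mul(2, Pow(w, 2)), Mul(598, w))) = Add(3, Mul(2, Pow(w, 2)), Mul(598, w)))
Add(-166023, Mul(-1, Function('P')(498))) = Add(-166023, Mul(-1, Add(3, Mul(2, Pow(498, 2)), Mul(598, 498)))) = Add(-166023, Mul(-1, Add(3, Mul(2, 248004), 297804))) = Add(-166023, Mul(-1, Add(3, 496008, 297804))) = Add(-166023, Mul(-1, 793815)) = Add(-166023, -793815) = -959838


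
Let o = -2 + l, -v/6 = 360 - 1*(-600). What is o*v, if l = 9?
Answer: -40320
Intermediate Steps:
v = -5760 (v = -6*(360 - 1*(-600)) = -6*(360 + 600) = -6*960 = -5760)
o = 7 (o = -2 + 9 = 7)
o*v = 7*(-5760) = -40320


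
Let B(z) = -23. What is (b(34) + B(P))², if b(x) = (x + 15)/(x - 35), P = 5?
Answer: 5184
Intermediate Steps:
b(x) = (15 + x)/(-35 + x)
(b(34) + B(P))² = ((15 + 34)/(-35 + 34) - 23)² = (49/(-1) - 23)² = (-1*49 - 23)² = (-49 - 23)² = (-72)² = 5184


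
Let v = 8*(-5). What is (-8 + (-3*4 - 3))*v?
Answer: 920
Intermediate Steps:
v = -40
(-8 + (-3*4 - 3))*v = (-8 + (-3*4 - 3))*(-40) = (-8 + (-12 - 3))*(-40) = (-8 - 15)*(-40) = -23*(-40) = 920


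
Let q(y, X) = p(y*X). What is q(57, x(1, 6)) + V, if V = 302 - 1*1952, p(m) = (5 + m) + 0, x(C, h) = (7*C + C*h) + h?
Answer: -562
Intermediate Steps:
x(C, h) = h + 7*C + C*h
p(m) = 5 + m
V = -1650 (V = 302 - 1952 = -1650)
q(y, X) = 5 + X*y (q(y, X) = 5 + y*X = 5 + X*y)
q(57, x(1, 6)) + V = (5 + (6 + 7*1 + 1*6)*57) - 1650 = (5 + (6 + 7 + 6)*57) - 1650 = (5 + 19*57) - 1650 = (5 + 1083) - 1650 = 1088 - 1650 = -562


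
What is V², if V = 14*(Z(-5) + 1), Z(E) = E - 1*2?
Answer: 7056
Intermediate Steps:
Z(E) = -2 + E (Z(E) = E - 2 = -2 + E)
V = -84 (V = 14*((-2 - 5) + 1) = 14*(-7 + 1) = 14*(-6) = -84)
V² = (-84)² = 7056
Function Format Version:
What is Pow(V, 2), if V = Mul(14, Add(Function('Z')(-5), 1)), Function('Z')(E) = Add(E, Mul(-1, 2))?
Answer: 7056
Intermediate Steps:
Function('Z')(E) = Add(-2, E) (Function('Z')(E) = Add(E, -2) = Add(-2, E))
V = -84 (V = Mul(14, Add(Add(-2, -5), 1)) = Mul(14, Add(-7, 1)) = Mul(14, -6) = -84)
Pow(V, 2) = Pow(-84, 2) = 7056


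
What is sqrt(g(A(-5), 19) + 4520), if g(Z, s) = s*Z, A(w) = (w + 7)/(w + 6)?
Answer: sqrt(4558) ≈ 67.513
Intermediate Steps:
A(w) = (7 + w)/(6 + w)
g(Z, s) = Z*s
sqrt(g(A(-5), 19) + 4520) = sqrt(((7 - 5)/(6 - 5))*19 + 4520) = sqrt((2/1)*19 + 4520) = sqrt((1*2)*19 + 4520) = sqrt(2*19 + 4520) = sqrt(38 + 4520) = sqrt(4558)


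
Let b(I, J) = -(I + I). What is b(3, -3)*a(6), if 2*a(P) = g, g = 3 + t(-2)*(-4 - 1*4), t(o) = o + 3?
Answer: 15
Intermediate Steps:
t(o) = 3 + o
b(I, J) = -2*I
g = -5 (g = 3 + (3 - 2)*(-4 - 1*4) = 3 + 1*(-4 - 4) = 3 + 1*(-8) = 3 - 8 = -5)
a(P) = -5/2 (a(P) = (½)*(-5) = -5/2)
b(3, -3)*a(6) = -2*3*(-5/2) = -6*(-5/2) = 15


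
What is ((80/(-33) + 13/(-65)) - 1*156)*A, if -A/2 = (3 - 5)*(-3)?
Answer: 104692/55 ≈ 1903.5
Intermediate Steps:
A = -12 (A = -2*(3 - 5)*(-3) = -(-4)*(-3) = -2*6 = -12)
((80/(-33) + 13/(-65)) - 1*156)*A = ((80/(-33) + 13/(-65)) - 1*156)*(-12) = ((80*(-1/33) + 13*(-1/65)) - 156)*(-12) = ((-80/33 - 1/5) - 156)*(-12) = (-433/165 - 156)*(-12) = -26173/165*(-12) = 104692/55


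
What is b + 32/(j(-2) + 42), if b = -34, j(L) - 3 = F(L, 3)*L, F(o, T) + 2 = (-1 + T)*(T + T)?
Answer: -818/25 ≈ -32.720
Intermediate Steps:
F(o, T) = -2 + 2*T*(-1 + T) (F(o, T) = -2 + (-1 + T)*(T + T) = -2 + (-1 + T)*(2*T) = -2 + 2*T*(-1 + T))
j(L) = 3 + 10*L (j(L) = 3 + (-2 - 2*3 + 2*3²)*L = 3 + (-2 - 6 + 2*9)*L = 3 + (-2 - 6 + 18)*L = 3 + 10*L)
b + 32/(j(-2) + 42) = -34 + 32/((3 + 10*(-2)) + 42) = -34 + 32/((3 - 20) + 42) = -34 + 32/(-17 + 42) = -34 + 32/25 = -818/25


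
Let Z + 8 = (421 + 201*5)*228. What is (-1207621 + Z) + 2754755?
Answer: 1872254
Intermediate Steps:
Z = 325120 (Z = -8 + (421 + 201*5)*228 = -8 + (421 + 1005)*228 = -8 + 1426*228 = -8 + 325128 = 325120)
(-1207621 + Z) + 2754755 = (-1207621 + 325120) + 2754755 = -882501 + 2754755 = 1872254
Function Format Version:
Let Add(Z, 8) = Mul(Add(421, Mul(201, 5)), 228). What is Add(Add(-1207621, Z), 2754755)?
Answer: 1872254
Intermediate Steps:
Z = 325120 (Z = Add(-8, Mul(Add(421, Mul(201, 5)), 228)) = Add(-8, Mul(Add(421, 1005), 228)) = Add(-8, Mul(1426, 228)) = Add(-8, 325128) = 325120)
Add(Add(-1207621, Z), 2754755) = Add(Add(-1207621, 325120), 2754755) = Add(-882501, 2754755) = 1872254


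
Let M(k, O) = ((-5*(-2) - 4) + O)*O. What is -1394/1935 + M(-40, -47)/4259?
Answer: -2208301/8241165 ≈ -0.26796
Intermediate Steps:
M(k, O) = O*(6 + O) (M(k, O) = ((10 - 4) + O)*O = (6 + O)*O = O*(6 + O))
-1394/1935 + M(-40, -47)/4259 = -1394/1935 - 47*(6 - 47)/4259 = -1394*1/1935 - 47*(-41)*(1/4259) = -1394/1935 + 1927*(1/4259) = -1394/1935 + 1927/4259 = -2208301/8241165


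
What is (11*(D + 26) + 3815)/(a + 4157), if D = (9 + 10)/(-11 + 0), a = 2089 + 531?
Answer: 4082/6777 ≈ 0.60233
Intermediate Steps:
a = 2620
D = -19/11 (D = 19/(-11) = 19*(-1/11) = -19/11 ≈ -1.7273)
(11*(D + 26) + 3815)/(a + 4157) = (11*(-19/11 + 26) + 3815)/(2620 + 4157) = (11*(267/11) + 3815)/6777 = (267 + 3815)*(1/6777) = 4082*(1/6777) = 4082/6777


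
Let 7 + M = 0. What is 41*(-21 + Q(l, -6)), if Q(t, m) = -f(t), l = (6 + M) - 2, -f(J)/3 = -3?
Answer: -1230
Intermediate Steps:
M = -7 (M = -7 + 0 = -7)
f(J) = 9 (f(J) = -3*(-3) = 9)
l = -3 (l = (6 - 7) - 2 = -1 - 2 = -3)
Q(t, m) = -9 (Q(t, m) = -1*9 = -9)
41*(-21 + Q(l, -6)) = 41*(-21 - 9) = 41*(-30) = -1230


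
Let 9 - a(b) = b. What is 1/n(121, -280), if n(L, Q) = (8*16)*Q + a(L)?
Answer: -1/35952 ≈ -2.7815e-5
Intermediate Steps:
a(b) = 9 - b
n(L, Q) = 9 - L + 128*Q (n(L, Q) = (8*16)*Q + (9 - L) = 128*Q + (9 - L) = 9 - L + 128*Q)
1/n(121, -280) = 1/(9 - 1*121 + 128*(-280)) = 1/(9 - 121 - 35840) = 1/(-35952) = -1/35952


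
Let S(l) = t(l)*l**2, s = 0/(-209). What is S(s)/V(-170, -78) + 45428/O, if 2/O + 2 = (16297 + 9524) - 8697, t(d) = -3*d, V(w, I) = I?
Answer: 388909108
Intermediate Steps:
O = 1/8561 (O = 2/(-2 + ((16297 + 9524) - 8697)) = 2/(-2 + (25821 - 8697)) = 2/(-2 + 17124) = 2/17122 = 2*(1/17122) = 1/8561 ≈ 0.00011681)
s = 0 (s = 0*(-1/209) = 0)
S(l) = -3*l**3 (S(l) = (-3*l)*l**2 = -3*l**3)
S(s)/V(-170, -78) + 45428/O = -3*0**3/(-78) + 45428/(1/8561) = -3*0*(-1/78) + 45428*8561 = 0*(-1/78) + 388909108 = 0 + 388909108 = 388909108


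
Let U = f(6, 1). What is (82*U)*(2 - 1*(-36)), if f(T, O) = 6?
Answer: 18696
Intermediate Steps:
U = 6
(82*U)*(2 - 1*(-36)) = (82*6)*(2 - 1*(-36)) = 492*(2 + 36) = 492*38 = 18696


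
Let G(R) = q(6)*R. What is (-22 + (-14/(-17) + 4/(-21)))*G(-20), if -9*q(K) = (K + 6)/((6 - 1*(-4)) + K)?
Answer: -38140/1071 ≈ -35.612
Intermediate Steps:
q(K) = -(6 + K)/(9*(10 + K)) (q(K) = -(K + 6)/(9*((6 - 1*(-4)) + K)) = -(6 + K)/(9*((6 + 4) + K)) = -(6 + K)/(9*(10 + K)))
G(R) = -R/12 (G(R) = ((-6 - 1*6)/(9*(10 + 6)))*R = ((1/9)*(-6 - 6)/16)*R = ((1/9)*(1/16)*(-12))*R = -R/12)
(-22 + (-14/(-17) + 4/(-21)))*G(-20) = (-22 + (-14/(-17) + 4/(-21)))*(-1/12*(-20)) = (-22 + (-14*(-1/17) + 4*(-1/21)))*(5/3) = (-22 + (14/17 - 4/21))*(5/3) = (-22 + 226/357)*(5/3) = -7628/357*5/3 = -38140/1071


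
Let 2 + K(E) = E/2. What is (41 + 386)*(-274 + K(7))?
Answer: -232715/2 ≈ -1.1636e+5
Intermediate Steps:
K(E) = -2 + E/2
(41 + 386)*(-274 + K(7)) = (41 + 386)*(-274 + (-2 + (1/2)*7)) = 427*(-274 + (-2 + 7/2)) = 427*(-274 + 3/2) = 427*(-545/2) = -232715/2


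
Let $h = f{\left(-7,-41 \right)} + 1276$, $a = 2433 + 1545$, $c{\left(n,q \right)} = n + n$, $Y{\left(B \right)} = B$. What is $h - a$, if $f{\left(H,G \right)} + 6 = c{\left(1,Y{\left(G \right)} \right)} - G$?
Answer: $-2665$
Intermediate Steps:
$c{\left(n,q \right)} = 2 n$
$a = 3978$
$f{\left(H,G \right)} = -4 - G$ ($f{\left(H,G \right)} = -6 - \left(-2 + G\right) = -4 - G$)
$h = 1313$ ($h = \left(-4 - -41\right) + 1276 = \left(-4 + 41\right) + 1276 = 37 + 1276 = 1313$)
$h - a = 1313 - 3978 = -2665$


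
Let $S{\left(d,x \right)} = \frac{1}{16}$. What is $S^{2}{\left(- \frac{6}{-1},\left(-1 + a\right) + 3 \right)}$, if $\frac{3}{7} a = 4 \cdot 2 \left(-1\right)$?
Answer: $\frac{1}{256} \approx 0.0039063$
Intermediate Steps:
$a = - \frac{56}{3}$ ($a = \frac{7 \cdot 4 \cdot 2 \left(-1\right)}{3} = \frac{7 \cdot 8 \left(-1\right)}{3} = \frac{7}{3} \left(-8\right) = - \frac{56}{3} \approx -18.667$)
$S{\left(d,x \right)} = \frac{1}{16}$
$S^{2}{\left(- \frac{6}{-1},\left(-1 + a\right) + 3 \right)} = \left(\frac{1}{16}\right)^{2} = \frac{1}{256}$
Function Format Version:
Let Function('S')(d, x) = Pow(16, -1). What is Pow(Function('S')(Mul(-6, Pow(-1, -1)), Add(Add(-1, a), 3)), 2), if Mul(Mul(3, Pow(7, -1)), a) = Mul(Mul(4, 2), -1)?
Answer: Rational(1, 256) ≈ 0.0039063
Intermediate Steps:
a = Rational(-56, 3) (a = Mul(Rational(7, 3), Mul(Mul(4, 2), -1)) = Mul(Rational(7, 3), Mul(8, -1)) = Mul(Rational(7, 3), -8) = Rational(-56, 3) ≈ -18.667)
Function('S')(d, x) = Rational(1, 16)
Pow(Function('S')(Mul(-6, Pow(-1, -1)), Add(Add(-1, a), 3)), 2) = Pow(Rational(1, 16), 2) = Rational(1, 256)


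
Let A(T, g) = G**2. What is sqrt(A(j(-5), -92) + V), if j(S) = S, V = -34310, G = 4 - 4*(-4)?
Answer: I*sqrt(33910) ≈ 184.15*I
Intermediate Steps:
G = 20 (G = 4 + 16 = 20)
A(T, g) = 400 (A(T, g) = 20**2 = 400)
sqrt(A(j(-5), -92) + V) = sqrt(400 - 34310) = sqrt(-33910) = I*sqrt(33910)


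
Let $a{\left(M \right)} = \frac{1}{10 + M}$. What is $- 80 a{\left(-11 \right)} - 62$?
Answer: $18$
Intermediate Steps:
$- 80 a{\left(-11 \right)} - 62 = - \frac{80}{10 - 11} - 62 = - \frac{80}{-1} - 62 = \left(-80\right) \left(-1\right) - 62 = 80 - 62 = 18$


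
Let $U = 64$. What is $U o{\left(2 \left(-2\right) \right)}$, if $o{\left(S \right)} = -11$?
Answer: $-704$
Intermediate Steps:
$U o{\left(2 \left(-2\right) \right)} = 64 \left(-11\right) = -704$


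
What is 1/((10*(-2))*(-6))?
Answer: 1/120 ≈ 0.0083333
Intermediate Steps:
1/((10*(-2))*(-6)) = 1/(-20*(-6)) = 1/120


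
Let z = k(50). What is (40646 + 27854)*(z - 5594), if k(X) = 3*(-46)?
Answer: -392642000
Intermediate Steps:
k(X) = -138
z = -138
(40646 + 27854)*(z - 5594) = (40646 + 27854)*(-138 - 5594) = 68500*(-5732) = -392642000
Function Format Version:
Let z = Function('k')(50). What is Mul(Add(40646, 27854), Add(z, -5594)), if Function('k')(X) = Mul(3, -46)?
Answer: -392642000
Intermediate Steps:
Function('k')(X) = -138
z = -138
Mul(Add(40646, 27854), Add(z, -5594)) = Mul(Add(40646, 27854), Add(-138, -5594)) = Mul(68500, -5732) = -392642000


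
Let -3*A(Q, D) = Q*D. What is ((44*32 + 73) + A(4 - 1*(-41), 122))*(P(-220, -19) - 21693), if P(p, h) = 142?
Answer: 7521299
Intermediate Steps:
A(Q, D) = -D*Q/3 (A(Q, D) = -Q*D/3 = -D*Q/3)
((44*32 + 73) + A(4 - 1*(-41), 122))*(P(-220, -19) - 21693) = ((44*32 + 73) - 1/3*122*(4 - 1*(-41)))*(142 - 21693) = ((1408 + 73) - 1/3*122*(4 + 41))*(-21551) = (1481 - 1/3*122*45)*(-21551) = (1481 - 1830)*(-21551) = -349*(-21551) = 7521299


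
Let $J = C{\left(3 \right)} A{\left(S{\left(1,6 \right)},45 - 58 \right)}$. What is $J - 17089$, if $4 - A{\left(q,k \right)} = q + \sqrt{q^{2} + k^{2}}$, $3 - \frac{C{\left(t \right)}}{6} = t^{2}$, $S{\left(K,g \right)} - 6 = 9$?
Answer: $-16693 + 36 \sqrt{394} \approx -15978.0$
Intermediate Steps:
$S{\left(K,g \right)} = 15$ ($S{\left(K,g \right)} = 6 + 9 = 15$)
$C{\left(t \right)} = 18 - 6 t^{2}$
$A{\left(q,k \right)} = 4 - q - \sqrt{k^{2} + q^{2}}$ ($A{\left(q,k \right)} = 4 - \left(q + \sqrt{q^{2} + k^{2}}\right) = 4 - \left(q + \sqrt{k^{2} + q^{2}}\right) = 4 - q - \sqrt{k^{2} + q^{2}}$)
$J = 396 + 36 \sqrt{394}$ ($J = \left(18 - 6 \cdot 3^{2}\right) \left(4 - 15 - \sqrt{\left(45 - 58\right)^{2} + 15^{2}}\right) = \left(18 - 54\right) \left(4 - 15 - \sqrt{\left(45 - 58\right)^{2} + 225}\right) = \left(18 - 54\right) \left(4 - 15 - \sqrt{\left(-13\right)^{2} + 225}\right) = - 36 \left(4 - 15 - \sqrt{169 + 225}\right) = - 36 \left(4 - 15 - \sqrt{394}\right) = - 36 \left(-11 - \sqrt{394}\right) = 396 + 36 \sqrt{394} \approx 1110.6$)
$J - 17089 = \left(396 + 36 \sqrt{394}\right) - 17089 = -16693 + 36 \sqrt{394}$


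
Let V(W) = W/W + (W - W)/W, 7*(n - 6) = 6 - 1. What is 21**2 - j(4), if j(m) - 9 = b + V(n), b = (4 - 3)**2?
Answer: 430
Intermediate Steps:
n = 47/7 (n = 6 + (6 - 1)/7 = 6 + (1/7)*5 = 6 + 5/7 = 47/7 ≈ 6.7143)
b = 1 (b = 1**2 = 1)
V(W) = 1 (V(W) = 1 + 0/W = 1 + 0 = 1)
j(m) = 11 (j(m) = 9 + (1 + 1) = 9 + 2 = 11)
21**2 - j(4) = 21**2 - 1*11 = 441 - 11 = 430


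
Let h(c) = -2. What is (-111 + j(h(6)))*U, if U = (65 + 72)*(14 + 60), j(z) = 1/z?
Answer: -1130387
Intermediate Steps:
U = 10138 (U = 137*74 = 10138)
(-111 + j(h(6)))*U = (-111 + 1/(-2))*10138 = (-111 - ½)*10138 = -223/2*10138 = -1130387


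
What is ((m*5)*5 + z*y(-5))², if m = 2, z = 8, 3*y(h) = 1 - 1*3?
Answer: 17956/9 ≈ 1995.1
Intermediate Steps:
y(h) = -⅔ (y(h) = (1 - 1*3)/3 = (1 - 3)/3 = (⅓)*(-2) = -⅔)
((m*5)*5 + z*y(-5))² = ((2*5)*5 + 8*(-⅔))² = (10*5 - 16/3)² = (50 - 16/3)² = (134/3)² = 17956/9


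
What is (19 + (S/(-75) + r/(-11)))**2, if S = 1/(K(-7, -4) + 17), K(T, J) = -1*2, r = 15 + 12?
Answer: 41918058121/153140625 ≈ 273.72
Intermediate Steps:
r = 27
K(T, J) = -2
S = 1/15 (S = 1/(-2 + 17) = 1/15 ≈ 0.066667)
(19 + (S/(-75) + r/(-11)))**2 = (19 + ((1/15)/(-75) + 27/(-11)))**2 = (19 + ((1/15)*(-1/75) + 27*(-1/11)))**2 = (19 + (-1/1125 - 27/11))**2 = (19 - 30386/12375)**2 = (204739/12375)**2 = 41918058121/153140625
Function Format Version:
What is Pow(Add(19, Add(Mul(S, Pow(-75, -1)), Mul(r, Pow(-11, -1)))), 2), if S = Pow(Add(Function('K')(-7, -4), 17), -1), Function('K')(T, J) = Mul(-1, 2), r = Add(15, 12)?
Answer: Rational(41918058121, 153140625) ≈ 273.72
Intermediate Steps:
r = 27
Function('K')(T, J) = -2
S = Rational(1, 15) (S = Pow(Add(-2, 17), -1) = Pow(15, -1) = Rational(1, 15) ≈ 0.066667)
Pow(Add(19, Add(Mul(S, Pow(-75, -1)), Mul(r, Pow(-11, -1)))), 2) = Pow(Add(19, Add(Mul(Rational(1, 15), Pow(-75, -1)), Mul(27, Pow(-11, -1)))), 2) = Pow(Add(19, Add(Mul(Rational(1, 15), Rational(-1, 75)), Mul(27, Rational(-1, 11)))), 2) = Pow(Add(19, Add(Rational(-1, 1125), Rational(-27, 11))), 2) = Pow(Add(19, Rational(-30386, 12375)), 2) = Pow(Rational(204739, 12375), 2) = Rational(41918058121, 153140625)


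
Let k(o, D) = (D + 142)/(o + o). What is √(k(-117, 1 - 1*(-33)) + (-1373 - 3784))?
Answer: I*√7844941/39 ≈ 71.818*I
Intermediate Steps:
k(o, D) = (142 + D)/(2*o) (k(o, D) = (142 + D)/((2*o)) = (142 + D)*(1/(2*o)) = (142 + D)/(2*o))
√(k(-117, 1 - 1*(-33)) + (-1373 - 3784)) = √((½)*(142 + (1 - 1*(-33)))/(-117) + (-1373 - 3784)) = √((½)*(-1/117)*(142 + (1 + 33)) - 5157) = √((½)*(-1/117)*(142 + 34) - 5157) = √((½)*(-1/117)*176 - 5157) = √(-88/117 - 5157) = √(-603457/117) = I*√7844941/39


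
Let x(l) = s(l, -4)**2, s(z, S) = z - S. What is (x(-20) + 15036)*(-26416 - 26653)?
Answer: -811531148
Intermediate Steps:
x(l) = (4 + l)**2 (x(l) = (l - 1*(-4))**2 = (l + 4)**2 = (4 + l)**2)
(x(-20) + 15036)*(-26416 - 26653) = ((4 - 20)**2 + 15036)*(-26416 - 26653) = ((-16)**2 + 15036)*(-53069) = (256 + 15036)*(-53069) = 15292*(-53069) = -811531148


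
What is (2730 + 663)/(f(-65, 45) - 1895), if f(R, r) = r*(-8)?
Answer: -3393/2255 ≈ -1.5047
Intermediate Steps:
f(R, r) = -8*r
(2730 + 663)/(f(-65, 45) - 1895) = (2730 + 663)/(-8*45 - 1895) = 3393/(-360 - 1895) = 3393/(-2255) = 3393*(-1/2255) = -3393/2255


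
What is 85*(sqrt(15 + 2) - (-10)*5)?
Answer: 4250 + 85*sqrt(17) ≈ 4600.5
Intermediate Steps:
85*(sqrt(15 + 2) - (-10)*5) = 85*(sqrt(17) - 1*(-50)) = 85*(sqrt(17) + 50) = 85*(50 + sqrt(17)) = 4250 + 85*sqrt(17)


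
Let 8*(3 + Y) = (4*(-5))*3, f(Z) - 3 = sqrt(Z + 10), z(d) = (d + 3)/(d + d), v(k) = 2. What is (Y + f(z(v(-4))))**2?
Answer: 135/2 - 45*sqrt(5)/2 ≈ 17.188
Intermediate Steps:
z(d) = (3 + d)/(2*d) (z(d) = (3 + d)/((2*d)) = (3 + d)*(1/(2*d)) = (3 + d)/(2*d))
f(Z) = 3 + sqrt(10 + Z) (f(Z) = 3 + sqrt(Z + 10) = 3 + sqrt(10 + Z))
Y = -21/2 (Y = -3 + ((4*(-5))*3)/8 = -3 + (-20*3)/8 = -3 + (1/8)*(-60) = -3 - 15/2 = -21/2 ≈ -10.500)
(Y + f(z(v(-4))))**2 = (-21/2 + (3 + sqrt(10 + (1/2)*(3 + 2)/2)))**2 = (-21/2 + (3 + sqrt(10 + (1/2)*(1/2)*5)))**2 = (-21/2 + (3 + sqrt(10 + 5/4)))**2 = (-21/2 + (3 + sqrt(45/4)))**2 = (-21/2 + (3 + 3*sqrt(5)/2))**2 = (-15/2 + 3*sqrt(5)/2)**2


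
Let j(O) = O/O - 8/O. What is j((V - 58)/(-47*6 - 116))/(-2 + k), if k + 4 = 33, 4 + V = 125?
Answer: 3247/1701 ≈ 1.9089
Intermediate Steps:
V = 121 (V = -4 + 125 = 121)
k = 29 (k = -4 + 33 = 29)
j(O) = 1 - 8/O
j((V - 58)/(-47*6 - 116))/(-2 + k) = ((-8 + (121 - 58)/(-47*6 - 116))/(((121 - 58)/(-47*6 - 116))))/(-2 + 29) = ((-8 + 63/(-282 - 116))/((63/(-282 - 116))))/27 = ((-8 + 63/(-398))/((63/(-398))))/27 = ((-8 + 63*(-1/398))/((63*(-1/398))))/27 = ((-8 - 63/398)/(-63/398))/27 = (-398/63*(-3247/398))/27 = (1/27)*(3247/63) = 3247/1701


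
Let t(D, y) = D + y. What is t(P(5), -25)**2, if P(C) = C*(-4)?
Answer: 2025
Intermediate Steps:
P(C) = -4*C
t(P(5), -25)**2 = (-4*5 - 25)**2 = (-20 - 25)**2 = (-45)**2 = 2025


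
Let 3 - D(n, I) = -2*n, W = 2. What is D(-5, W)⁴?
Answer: 2401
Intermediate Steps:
D(n, I) = 3 + 2*n (D(n, I) = 3 - (-2)*n = 3 + 2*n)
D(-5, W)⁴ = (3 + 2*(-5))⁴ = (3 - 10)⁴ = (-7)⁴ = 2401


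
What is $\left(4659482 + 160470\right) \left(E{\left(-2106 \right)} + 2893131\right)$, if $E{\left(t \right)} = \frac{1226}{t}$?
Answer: $\frac{14683821480216160}{1053} \approx 1.3945 \cdot 10^{13}$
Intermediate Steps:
$\left(4659482 + 160470\right) \left(E{\left(-2106 \right)} + 2893131\right) = \left(4659482 + 160470\right) \left(\frac{1226}{-2106} + 2893131\right) = 4819952 \left(1226 \left(- \frac{1}{2106}\right) + 2893131\right) = 4819952 \left(- \frac{613}{1053} + 2893131\right) = 4819952 \cdot \frac{3046466330}{1053} = \frac{14683821480216160}{1053}$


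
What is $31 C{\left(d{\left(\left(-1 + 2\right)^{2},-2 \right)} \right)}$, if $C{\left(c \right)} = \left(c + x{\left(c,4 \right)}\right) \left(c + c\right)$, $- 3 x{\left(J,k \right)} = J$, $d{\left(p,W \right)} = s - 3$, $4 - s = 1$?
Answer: $0$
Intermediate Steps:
$s = 3$ ($s = 4 - 1 = 3$)
$d{\left(p,W \right)} = 0$ ($d{\left(p,W \right)} = 3 - 3 = 0$)
$x{\left(J,k \right)} = - \frac{J}{3}$
$C{\left(c \right)} = \frac{4 c^{2}}{3}$ ($C{\left(c \right)} = \left(c - \frac{c}{3}\right) \left(c + c\right) = \frac{2 c}{3} \cdot 2 c = \frac{4 c^{2}}{3}$)
$31 C{\left(d{\left(\left(-1 + 2\right)^{2},-2 \right)} \right)} = 31 \frac{4 \cdot 0^{2}}{3} = 31 \cdot \frac{4}{3} \cdot 0 = 31 \cdot 0 = 0$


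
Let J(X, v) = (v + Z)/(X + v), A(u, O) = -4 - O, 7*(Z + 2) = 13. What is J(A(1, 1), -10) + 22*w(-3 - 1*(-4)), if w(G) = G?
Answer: 2381/105 ≈ 22.676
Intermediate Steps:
Z = -⅐ (Z = -2 + (⅐)*13 = -2 + 13/7 = -⅐ ≈ -0.14286)
J(X, v) = (-⅐ + v)/(X + v) (J(X, v) = (v - ⅐)/(X + v) = (-⅐ + v)/(X + v))
J(A(1, 1), -10) + 22*w(-3 - 1*(-4)) = (-⅐ - 10)/((-4 - 1*1) - 10) + 22*(-3 - 1*(-4)) = -71/7/((-4 - 1) - 10) + 22*(-3 + 4) = -71/7/(-5 - 10) + 22*1 = -71/7/(-15) + 22 = -1/15*(-71/7) + 22 = 71/105 + 22 = 2381/105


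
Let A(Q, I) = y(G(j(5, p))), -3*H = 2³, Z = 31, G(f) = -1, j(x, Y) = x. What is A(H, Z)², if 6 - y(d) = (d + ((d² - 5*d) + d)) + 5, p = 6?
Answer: 9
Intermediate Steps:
H = -8/3 (H = -⅓*2³ = -⅓*8 = -8/3 ≈ -2.6667)
y(d) = 1 - d² + 3*d (y(d) = 6 - ((d + ((d² - 5*d) + d)) + 5) = 6 - ((d + (d² - 4*d)) + 5) = 6 - ((d² - 3*d) + 5) = 6 - (5 + d² - 3*d) = 6 + (-5 - d² + 3*d) = 1 - d² + 3*d)
A(Q, I) = -3 (A(Q, I) = 1 - 1*(-1)² + 3*(-1) = 1 - 1*1 - 3 = 1 - 1 - 3 = -3)
A(H, Z)² = (-3)² = 9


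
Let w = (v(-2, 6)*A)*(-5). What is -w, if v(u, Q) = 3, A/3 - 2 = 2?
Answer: 180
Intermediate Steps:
A = 12 (A = 6 + 3*2 = 6 + 6 = 12)
w = -180 (w = (3*12)*(-5) = 36*(-5) = -180)
-w = -1*(-180) = 180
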